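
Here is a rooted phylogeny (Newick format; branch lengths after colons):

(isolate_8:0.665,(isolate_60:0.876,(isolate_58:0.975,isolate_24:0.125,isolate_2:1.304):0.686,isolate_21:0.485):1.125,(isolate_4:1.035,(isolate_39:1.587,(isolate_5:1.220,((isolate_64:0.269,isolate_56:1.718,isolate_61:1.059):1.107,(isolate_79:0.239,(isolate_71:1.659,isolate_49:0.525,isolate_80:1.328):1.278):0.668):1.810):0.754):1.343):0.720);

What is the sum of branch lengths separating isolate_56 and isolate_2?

10.567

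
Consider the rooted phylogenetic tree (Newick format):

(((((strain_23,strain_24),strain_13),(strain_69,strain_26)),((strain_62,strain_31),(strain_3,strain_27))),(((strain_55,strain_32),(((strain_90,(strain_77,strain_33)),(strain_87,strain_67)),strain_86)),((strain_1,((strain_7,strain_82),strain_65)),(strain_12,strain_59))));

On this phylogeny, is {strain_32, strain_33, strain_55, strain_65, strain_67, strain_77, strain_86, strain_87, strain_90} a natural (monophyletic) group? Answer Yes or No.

The MRCA of the listed taxa subtends (((strain_55,strain_32),(((strain_90,(strain_77,strain_33)),(strain_87,strain_67)),strain_86)),((strain_1,((strain_7,strain_82),strain_65)),(strain_12,strain_59))).
That clade also contains strain_1, strain_12, strain_59, strain_7, strain_82, which are not in the proposed group, so the group is not monophyletic.

No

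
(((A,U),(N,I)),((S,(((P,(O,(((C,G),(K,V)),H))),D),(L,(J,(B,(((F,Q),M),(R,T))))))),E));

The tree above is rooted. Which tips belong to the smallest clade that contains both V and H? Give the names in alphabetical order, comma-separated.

C, G, H, K, V

Tracing V: it sits inside (K,V).
Tracing H: it sits inside (((C,G),(K,V)),H).
The smallest clade enclosing both is (((C,G),(K,V)),H); the answer is its 5 terminal taxa in alphabetical order.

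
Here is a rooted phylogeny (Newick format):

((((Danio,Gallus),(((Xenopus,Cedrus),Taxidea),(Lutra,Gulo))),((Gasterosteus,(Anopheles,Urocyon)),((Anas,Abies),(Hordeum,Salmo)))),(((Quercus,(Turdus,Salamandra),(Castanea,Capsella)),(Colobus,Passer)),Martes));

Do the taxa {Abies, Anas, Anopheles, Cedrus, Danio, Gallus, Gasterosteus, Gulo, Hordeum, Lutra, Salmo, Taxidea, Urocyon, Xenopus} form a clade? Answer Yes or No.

The most recent common ancestor of these taxa subtends (((Danio,Gallus),(((Xenopus,Cedrus),Taxidea),(Lutra,Gulo))),((Gasterosteus,(Anopheles,Urocyon)),((Anas,Abies),(Hordeum,Salmo)))).
That clade has exactly 14 tips — every listed taxon and nothing else — so the group is monophyletic.

Yes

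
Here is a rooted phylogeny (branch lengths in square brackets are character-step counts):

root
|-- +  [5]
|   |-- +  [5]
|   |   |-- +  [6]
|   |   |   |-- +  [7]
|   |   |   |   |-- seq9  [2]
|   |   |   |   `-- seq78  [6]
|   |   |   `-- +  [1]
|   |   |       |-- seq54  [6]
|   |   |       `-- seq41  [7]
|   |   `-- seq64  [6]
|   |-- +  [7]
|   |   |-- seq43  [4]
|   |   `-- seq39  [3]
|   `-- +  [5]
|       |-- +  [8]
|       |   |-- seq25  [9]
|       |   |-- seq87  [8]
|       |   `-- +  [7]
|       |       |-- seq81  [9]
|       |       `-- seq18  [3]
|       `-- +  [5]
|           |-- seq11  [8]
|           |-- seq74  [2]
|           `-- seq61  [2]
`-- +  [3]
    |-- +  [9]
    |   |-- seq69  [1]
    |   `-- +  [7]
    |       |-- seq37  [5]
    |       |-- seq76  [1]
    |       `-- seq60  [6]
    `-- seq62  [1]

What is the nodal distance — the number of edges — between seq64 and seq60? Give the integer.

7

The MRCA of seq64 and seq60 is the root of the tree.
From seq64 up to that node: 3 branches. From seq60 up to the same node: 4 branches. Total: 3 + 4 = 7.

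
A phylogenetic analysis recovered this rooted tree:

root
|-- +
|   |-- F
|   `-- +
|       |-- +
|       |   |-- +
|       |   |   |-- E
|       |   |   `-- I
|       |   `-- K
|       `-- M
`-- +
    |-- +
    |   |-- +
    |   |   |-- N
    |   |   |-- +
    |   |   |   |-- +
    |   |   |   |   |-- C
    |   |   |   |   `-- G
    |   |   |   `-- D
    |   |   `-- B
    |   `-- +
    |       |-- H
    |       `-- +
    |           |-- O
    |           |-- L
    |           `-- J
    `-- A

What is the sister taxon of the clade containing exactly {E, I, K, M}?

F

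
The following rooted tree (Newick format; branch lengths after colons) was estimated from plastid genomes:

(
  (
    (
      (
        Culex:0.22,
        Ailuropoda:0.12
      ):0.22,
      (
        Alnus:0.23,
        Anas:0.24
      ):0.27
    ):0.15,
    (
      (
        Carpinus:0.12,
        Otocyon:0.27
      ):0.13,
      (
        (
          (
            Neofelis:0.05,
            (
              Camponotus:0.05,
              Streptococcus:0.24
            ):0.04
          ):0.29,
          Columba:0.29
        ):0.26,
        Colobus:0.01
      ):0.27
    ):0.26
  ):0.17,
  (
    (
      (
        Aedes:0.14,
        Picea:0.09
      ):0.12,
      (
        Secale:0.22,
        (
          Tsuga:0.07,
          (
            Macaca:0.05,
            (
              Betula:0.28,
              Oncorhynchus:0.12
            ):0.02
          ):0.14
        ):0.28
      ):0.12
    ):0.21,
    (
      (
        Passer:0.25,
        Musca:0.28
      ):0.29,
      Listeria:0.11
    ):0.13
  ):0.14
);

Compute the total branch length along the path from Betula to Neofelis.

2.49

The path runs Betula → … → MRCA → … → Neofelis; the MRCA is the root of the tree.
Branch lengths along that path: 0.28 + 0.02 + 0.14 + 0.28 + 0.12 + 0.21 + 0.14 + 0.17 + 0.26 + 0.27 + 0.26 + 0.29 + 0.05 = 2.49.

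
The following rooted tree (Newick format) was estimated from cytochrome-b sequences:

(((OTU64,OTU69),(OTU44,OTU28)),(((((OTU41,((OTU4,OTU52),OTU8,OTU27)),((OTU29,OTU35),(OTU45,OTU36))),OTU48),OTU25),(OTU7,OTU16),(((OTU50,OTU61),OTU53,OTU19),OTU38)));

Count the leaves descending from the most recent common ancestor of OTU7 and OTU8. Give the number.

18

The MRCA of OTU7 and OTU8 is the node subtending (((((OTU41,((OTU4,OTU52),OTU8,OTU27)),((OTU29,OTU35),(OTU45,OTU36))),OTU48),OTU25),(OTU7,OTU16),(((OTU50,OTU61),OTU53,OTU19),OTU38)).
That clade contains 18 terminal taxa: OTU16, OTU19, OTU25, OTU27, OTU29, OTU35, OTU36, OTU38, OTU4, OTU41, OTU45, OTU48, OTU50, OTU52, OTU53, OTU61, OTU7, OTU8.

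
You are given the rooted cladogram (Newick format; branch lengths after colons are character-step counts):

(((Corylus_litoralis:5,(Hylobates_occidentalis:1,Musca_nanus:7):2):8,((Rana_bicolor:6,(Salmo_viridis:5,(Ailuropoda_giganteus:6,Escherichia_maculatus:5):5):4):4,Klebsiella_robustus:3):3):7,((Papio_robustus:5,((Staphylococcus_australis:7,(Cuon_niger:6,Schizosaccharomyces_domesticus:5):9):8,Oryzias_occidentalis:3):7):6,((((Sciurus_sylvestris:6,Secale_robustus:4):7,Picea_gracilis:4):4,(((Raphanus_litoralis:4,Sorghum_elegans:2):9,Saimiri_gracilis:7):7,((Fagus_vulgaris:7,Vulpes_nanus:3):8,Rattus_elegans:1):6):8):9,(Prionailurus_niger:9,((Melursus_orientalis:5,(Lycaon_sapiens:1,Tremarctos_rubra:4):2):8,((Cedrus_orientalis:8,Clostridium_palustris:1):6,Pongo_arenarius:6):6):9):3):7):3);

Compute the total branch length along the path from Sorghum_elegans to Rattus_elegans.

The path runs Sorghum_elegans → … → MRCA → … → Rattus_elegans; the MRCA is the node subtending (((Raphanus_litoralis,Sorghum_elegans),Saimiri_gracilis),((Fagus_vulgaris,Vulpes_nanus),Rattus_elegans)).
Branch lengths along that path: 2 + 9 + 7 + 6 + 1 = 25.

25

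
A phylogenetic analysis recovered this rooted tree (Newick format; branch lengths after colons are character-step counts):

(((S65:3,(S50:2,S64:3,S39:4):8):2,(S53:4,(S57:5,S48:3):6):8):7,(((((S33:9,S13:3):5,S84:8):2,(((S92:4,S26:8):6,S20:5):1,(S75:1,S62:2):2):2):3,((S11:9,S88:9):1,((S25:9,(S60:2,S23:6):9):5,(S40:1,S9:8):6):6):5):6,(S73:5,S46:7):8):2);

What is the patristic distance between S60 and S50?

54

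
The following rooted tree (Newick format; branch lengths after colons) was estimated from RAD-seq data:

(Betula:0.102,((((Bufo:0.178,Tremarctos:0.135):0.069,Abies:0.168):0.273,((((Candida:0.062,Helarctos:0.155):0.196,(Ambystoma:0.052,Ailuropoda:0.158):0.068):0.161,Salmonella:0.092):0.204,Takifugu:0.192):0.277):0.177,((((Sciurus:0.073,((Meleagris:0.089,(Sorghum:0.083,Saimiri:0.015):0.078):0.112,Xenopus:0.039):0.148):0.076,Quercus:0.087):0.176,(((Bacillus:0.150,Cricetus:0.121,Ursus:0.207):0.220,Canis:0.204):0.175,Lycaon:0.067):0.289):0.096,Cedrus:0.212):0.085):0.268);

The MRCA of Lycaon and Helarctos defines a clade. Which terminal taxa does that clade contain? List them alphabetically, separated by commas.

Abies, Ailuropoda, Ambystoma, Bacillus, Bufo, Candida, Canis, Cedrus, Cricetus, Helarctos, Lycaon, Meleagris, Quercus, Saimiri, Salmonella, Sciurus, Sorghum, Takifugu, Tremarctos, Ursus, Xenopus

Tracing Lycaon: it sits inside (((Bacillus,Cricetus,Ursus),Canis),Lycaon).
Tracing Helarctos: it sits inside (Candida,Helarctos).
The smallest clade enclosing both is ((((Bufo,Tremarctos),Abies),((((Candida,Helarctos),(Ambystoma,Ailuropoda)),Salmonella),Takifugu)),((((Sciurus,((Meleagris,(Sorghum,Saimiri)),Xenopus)),Quercus),(((Bacillus,Cricetus,Ursus),Canis),Lycaon)),Cedrus)); the answer is its 21 terminal taxa in alphabetical order.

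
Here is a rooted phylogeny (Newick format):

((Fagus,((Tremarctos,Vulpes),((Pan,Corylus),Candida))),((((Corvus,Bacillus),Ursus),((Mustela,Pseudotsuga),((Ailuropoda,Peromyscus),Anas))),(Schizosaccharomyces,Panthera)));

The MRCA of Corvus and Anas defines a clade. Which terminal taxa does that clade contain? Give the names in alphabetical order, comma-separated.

Tracing Corvus: it sits inside (Corvus,Bacillus).
Tracing Anas: it sits inside ((Ailuropoda,Peromyscus),Anas).
The smallest clade enclosing both is (((Corvus,Bacillus),Ursus),((Mustela,Pseudotsuga),((Ailuropoda,Peromyscus),Anas))); the answer is its 8 terminal taxa in alphabetical order.

Ailuropoda, Anas, Bacillus, Corvus, Mustela, Peromyscus, Pseudotsuga, Ursus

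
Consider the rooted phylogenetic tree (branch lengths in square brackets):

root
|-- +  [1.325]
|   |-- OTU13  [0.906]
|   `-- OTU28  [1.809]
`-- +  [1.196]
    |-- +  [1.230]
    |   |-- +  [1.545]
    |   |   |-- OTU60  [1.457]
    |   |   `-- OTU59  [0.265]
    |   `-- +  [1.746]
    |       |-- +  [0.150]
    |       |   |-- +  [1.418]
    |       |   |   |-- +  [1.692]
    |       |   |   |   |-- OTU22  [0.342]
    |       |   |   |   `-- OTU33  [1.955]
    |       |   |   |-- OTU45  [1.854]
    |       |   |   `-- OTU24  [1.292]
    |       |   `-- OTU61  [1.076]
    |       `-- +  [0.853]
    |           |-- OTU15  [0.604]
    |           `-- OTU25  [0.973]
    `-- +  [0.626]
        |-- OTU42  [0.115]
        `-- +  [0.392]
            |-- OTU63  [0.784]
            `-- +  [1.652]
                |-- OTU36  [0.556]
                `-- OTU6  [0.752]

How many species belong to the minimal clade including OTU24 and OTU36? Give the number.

The MRCA of OTU24 and OTU36 is the node subtending (((OTU60,OTU59),((((OTU22,OTU33),OTU45,OTU24),OTU61),(OTU15,OTU25))),(OTU42,(OTU63,(OTU36,OTU6)))).
That clade contains 13 terminal taxa: OTU15, OTU22, OTU24, OTU25, OTU33, OTU36, OTU42, OTU45, OTU59, OTU6, OTU60, OTU61, OTU63.

13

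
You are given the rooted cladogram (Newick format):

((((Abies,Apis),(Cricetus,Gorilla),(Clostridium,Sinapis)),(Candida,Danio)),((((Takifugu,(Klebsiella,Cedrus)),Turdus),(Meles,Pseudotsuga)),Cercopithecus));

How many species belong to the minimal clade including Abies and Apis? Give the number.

2

The MRCA of Abies and Apis is the node subtending (Abies,Apis).
That clade contains 2 terminal taxa: Abies, Apis.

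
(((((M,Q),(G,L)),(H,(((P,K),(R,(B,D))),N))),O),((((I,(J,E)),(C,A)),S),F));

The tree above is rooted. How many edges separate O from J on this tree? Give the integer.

8

The MRCA of O and J is the root of the tree.
From O up to that node: 2 branches. From J up to the same node: 6 branches. Total: 2 + 6 = 8.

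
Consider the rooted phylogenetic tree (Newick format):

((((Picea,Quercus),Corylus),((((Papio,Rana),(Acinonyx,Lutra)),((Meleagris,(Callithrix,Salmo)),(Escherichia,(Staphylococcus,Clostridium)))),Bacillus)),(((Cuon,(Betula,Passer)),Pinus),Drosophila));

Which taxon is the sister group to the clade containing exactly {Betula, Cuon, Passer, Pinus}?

The clade containing exactly {Betula, Cuon, Passer, Pinus} attaches to the tree at the node subtending (((Cuon,(Betula,Passer)),Pinus),Drosophila).
The other lineage descending from that same node — the sister group — is the single tip Drosophila.

Drosophila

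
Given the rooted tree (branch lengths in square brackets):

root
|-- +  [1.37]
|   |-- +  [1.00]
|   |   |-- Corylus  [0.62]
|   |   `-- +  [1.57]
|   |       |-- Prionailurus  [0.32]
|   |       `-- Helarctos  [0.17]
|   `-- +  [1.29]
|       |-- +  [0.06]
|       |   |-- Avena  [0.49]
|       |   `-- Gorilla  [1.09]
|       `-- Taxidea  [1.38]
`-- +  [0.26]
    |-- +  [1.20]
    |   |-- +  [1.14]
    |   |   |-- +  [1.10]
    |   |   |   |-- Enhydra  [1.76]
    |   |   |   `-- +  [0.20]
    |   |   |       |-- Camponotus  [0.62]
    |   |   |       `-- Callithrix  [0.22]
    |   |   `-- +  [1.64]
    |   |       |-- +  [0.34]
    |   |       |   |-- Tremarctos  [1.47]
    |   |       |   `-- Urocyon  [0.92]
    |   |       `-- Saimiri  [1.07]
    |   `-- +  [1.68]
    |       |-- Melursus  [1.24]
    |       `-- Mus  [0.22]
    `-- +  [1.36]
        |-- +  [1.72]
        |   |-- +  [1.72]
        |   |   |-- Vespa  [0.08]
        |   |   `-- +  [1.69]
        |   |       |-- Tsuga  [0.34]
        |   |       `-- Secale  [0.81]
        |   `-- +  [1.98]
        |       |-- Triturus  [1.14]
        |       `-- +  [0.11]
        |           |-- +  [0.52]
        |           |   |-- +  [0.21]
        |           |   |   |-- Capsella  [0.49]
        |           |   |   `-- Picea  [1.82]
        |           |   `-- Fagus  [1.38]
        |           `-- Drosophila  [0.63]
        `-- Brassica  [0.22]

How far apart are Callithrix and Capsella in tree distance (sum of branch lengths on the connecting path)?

10.25

The path runs Callithrix → … → MRCA → … → Capsella; the MRCA is the node subtending ((((Enhydra,(Camponotus,Callithrix)),((Tremarctos,Urocyon),Saimiri)),(Melursus,Mus)),(((Vespa,(Tsuga,Secale)),(Triturus,(((Capsella,Picea),Fagus),Drosophila))),Brassica)).
Branch lengths along that path: 0.22 + 0.20 + 1.10 + 1.14 + 1.20 + 1.36 + 1.72 + 1.98 + 0.11 + 0.52 + 0.21 + 0.49 = 10.25.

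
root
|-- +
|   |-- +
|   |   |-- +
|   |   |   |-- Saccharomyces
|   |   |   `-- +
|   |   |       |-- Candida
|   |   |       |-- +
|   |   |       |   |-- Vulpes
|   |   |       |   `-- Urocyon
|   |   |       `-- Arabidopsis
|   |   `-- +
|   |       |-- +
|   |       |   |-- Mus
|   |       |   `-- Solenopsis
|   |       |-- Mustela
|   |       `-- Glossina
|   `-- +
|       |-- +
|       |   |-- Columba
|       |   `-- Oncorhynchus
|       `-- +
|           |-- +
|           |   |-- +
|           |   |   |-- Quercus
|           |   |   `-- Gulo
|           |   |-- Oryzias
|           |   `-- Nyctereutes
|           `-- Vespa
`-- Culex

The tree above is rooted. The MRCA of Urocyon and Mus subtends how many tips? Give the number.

The MRCA of Urocyon and Mus is the node subtending ((Saccharomyces,(Candida,(Vulpes,Urocyon),Arabidopsis)),((Mus,Solenopsis),Mustela,Glossina)).
That clade contains 9 terminal taxa: Arabidopsis, Candida, Glossina, Mus, Mustela, Saccharomyces, Solenopsis, Urocyon, Vulpes.

9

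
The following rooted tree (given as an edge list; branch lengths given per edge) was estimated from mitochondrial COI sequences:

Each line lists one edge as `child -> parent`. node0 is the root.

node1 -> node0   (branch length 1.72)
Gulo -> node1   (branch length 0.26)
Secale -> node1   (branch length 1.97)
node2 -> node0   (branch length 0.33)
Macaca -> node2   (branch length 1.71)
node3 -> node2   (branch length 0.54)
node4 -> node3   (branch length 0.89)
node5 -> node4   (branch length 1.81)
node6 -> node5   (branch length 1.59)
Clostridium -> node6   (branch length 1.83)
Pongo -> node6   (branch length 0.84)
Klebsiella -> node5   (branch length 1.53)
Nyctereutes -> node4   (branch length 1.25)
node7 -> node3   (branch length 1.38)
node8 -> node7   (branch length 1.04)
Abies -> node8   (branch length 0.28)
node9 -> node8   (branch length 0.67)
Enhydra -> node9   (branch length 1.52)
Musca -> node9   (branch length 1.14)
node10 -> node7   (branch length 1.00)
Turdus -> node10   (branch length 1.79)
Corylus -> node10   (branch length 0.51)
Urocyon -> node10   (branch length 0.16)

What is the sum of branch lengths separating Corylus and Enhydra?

4.74

The path runs Corylus → … → MRCA → … → Enhydra; the MRCA is the node subtending ((Abies,(Enhydra,Musca)),(Turdus,Corylus,Urocyon)).
Branch lengths along that path: 0.51 + 1.00 + 1.04 + 0.67 + 1.52 = 4.74.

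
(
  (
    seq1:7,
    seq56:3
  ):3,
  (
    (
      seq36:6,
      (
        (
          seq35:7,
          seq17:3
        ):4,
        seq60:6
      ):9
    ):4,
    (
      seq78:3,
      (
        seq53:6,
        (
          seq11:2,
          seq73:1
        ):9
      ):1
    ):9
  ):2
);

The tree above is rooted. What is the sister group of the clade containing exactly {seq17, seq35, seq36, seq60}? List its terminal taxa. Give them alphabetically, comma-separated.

The clade containing exactly {seq17, seq35, seq36, seq60} attaches to the tree at the node subtending ((seq36,((seq35,seq17),seq60)),(seq78,(seq53,(seq11,seq73)))).
The other lineage descending from that same node — the sister group — is (seq78,(seq53,(seq11,seq73))); its 4 tips in alphabetical order are the answer.

seq11, seq53, seq73, seq78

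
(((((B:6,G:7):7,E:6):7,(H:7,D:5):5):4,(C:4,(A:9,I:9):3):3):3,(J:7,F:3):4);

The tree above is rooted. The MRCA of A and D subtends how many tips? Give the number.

8

The MRCA of A and D is the node subtending ((((B,G),E),(H,D)),(C,(A,I))).
That clade contains 8 terminal taxa: A, B, C, D, E, G, H, I.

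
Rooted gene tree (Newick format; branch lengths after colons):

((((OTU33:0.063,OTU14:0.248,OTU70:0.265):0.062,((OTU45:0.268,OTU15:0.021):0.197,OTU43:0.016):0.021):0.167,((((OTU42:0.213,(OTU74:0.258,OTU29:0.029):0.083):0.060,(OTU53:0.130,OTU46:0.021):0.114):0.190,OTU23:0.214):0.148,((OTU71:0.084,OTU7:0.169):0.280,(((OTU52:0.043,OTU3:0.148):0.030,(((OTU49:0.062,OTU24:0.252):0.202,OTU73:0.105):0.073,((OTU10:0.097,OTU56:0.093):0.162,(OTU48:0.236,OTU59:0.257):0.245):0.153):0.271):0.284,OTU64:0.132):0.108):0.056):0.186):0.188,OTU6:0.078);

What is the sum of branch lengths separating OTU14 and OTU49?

The path runs OTU14 → … → MRCA → … → OTU49; the MRCA is the node subtending (((OTU33,OTU14,OTU70),((OTU45,OTU15),OTU43)),((((OTU42,(OTU74,OTU29)),(OTU53,OTU46)),OTU23),((OTU71,OTU7),(((OTU52,OTU3),(((OTU49,OTU24),OTU73),((OTU10,OTU56),(OTU48,OTU59)))),OTU64)))).
Branch lengths along that path: 0.248 + 0.062 + 0.167 + 0.186 + 0.056 + 0.108 + 0.284 + 0.271 + 0.073 + 0.202 + 0.062 = 1.719.

1.719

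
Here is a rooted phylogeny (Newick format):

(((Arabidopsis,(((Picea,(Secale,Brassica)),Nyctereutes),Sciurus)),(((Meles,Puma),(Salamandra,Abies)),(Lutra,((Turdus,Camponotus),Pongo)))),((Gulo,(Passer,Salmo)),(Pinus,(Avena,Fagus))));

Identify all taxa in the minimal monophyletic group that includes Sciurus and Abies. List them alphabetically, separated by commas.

Tracing Sciurus: it sits inside (((Picea,(Secale,Brassica)),Nyctereutes),Sciurus).
Tracing Abies: it sits inside (Salamandra,Abies).
The smallest clade enclosing both is ((Arabidopsis,(((Picea,(Secale,Brassica)),Nyctereutes),Sciurus)),(((Meles,Puma),(Salamandra,Abies)),(Lutra,((Turdus,Camponotus),Pongo)))); the answer is its 14 terminal taxa in alphabetical order.

Abies, Arabidopsis, Brassica, Camponotus, Lutra, Meles, Nyctereutes, Picea, Pongo, Puma, Salamandra, Sciurus, Secale, Turdus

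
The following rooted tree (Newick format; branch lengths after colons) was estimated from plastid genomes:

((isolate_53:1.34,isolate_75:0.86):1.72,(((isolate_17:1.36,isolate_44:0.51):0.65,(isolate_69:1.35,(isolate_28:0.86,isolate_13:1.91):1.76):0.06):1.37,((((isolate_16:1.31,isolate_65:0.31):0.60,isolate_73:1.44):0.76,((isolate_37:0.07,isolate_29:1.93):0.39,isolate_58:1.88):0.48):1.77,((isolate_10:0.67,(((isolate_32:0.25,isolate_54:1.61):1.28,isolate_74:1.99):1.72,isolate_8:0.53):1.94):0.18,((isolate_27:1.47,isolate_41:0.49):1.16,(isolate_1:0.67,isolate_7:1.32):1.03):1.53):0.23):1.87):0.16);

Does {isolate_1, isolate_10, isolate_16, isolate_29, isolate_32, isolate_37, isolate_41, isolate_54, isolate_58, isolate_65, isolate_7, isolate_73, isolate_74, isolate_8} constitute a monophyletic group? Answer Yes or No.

No

The MRCA of the listed taxa subtends ((((isolate_16,isolate_65),isolate_73),((isolate_37,isolate_29),isolate_58)),((isolate_10,(((isolate_32,isolate_54),isolate_74),isolate_8)),((isolate_27,isolate_41),(isolate_1,isolate_7)))).
That clade also contains isolate_27, which is not in the proposed group, so the group is not monophyletic.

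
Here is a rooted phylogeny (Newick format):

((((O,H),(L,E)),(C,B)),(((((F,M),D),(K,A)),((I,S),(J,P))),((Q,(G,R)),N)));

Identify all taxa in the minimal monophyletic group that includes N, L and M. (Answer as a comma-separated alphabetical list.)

Tracing N: it sits inside ((Q,(G,R)),N).
Tracing L: it sits inside (L,E).
Tracing M: it sits inside (F,M).
The smallest clade enclosing all 3 is the whole tree (their MRCA is the root), so the answer is all 19 tips in alphabetical order.

A, B, C, D, E, F, G, H, I, J, K, L, M, N, O, P, Q, R, S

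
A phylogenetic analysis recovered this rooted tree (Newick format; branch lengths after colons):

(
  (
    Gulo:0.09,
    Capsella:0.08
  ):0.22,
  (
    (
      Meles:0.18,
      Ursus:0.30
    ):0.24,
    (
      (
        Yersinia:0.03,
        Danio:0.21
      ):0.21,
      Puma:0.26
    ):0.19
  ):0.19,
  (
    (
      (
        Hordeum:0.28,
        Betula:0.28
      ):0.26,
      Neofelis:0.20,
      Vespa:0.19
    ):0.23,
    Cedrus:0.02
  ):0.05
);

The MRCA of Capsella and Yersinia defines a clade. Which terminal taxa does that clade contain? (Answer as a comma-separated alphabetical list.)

Betula, Capsella, Cedrus, Danio, Gulo, Hordeum, Meles, Neofelis, Puma, Ursus, Vespa, Yersinia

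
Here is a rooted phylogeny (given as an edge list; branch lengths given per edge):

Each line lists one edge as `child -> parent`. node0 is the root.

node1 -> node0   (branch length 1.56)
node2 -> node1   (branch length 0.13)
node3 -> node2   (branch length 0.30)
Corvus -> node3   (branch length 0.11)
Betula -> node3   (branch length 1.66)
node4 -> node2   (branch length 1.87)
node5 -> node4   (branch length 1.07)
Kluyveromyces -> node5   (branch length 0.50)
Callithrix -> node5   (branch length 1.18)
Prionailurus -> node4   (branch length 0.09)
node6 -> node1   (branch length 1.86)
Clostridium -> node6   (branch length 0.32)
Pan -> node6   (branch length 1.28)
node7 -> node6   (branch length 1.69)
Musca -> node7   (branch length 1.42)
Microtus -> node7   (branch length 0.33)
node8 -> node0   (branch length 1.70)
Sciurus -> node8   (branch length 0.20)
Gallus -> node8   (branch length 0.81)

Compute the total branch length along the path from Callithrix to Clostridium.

The path runs Callithrix → … → MRCA → … → Clostridium; the MRCA is the node subtending (((Corvus,Betula),((Kluyveromyces,Callithrix),Prionailurus)),(Clostridium,Pan,(Musca,Microtus))).
Branch lengths along that path: 1.18 + 1.07 + 1.87 + 0.13 + 1.86 + 0.32 = 6.43.

6.43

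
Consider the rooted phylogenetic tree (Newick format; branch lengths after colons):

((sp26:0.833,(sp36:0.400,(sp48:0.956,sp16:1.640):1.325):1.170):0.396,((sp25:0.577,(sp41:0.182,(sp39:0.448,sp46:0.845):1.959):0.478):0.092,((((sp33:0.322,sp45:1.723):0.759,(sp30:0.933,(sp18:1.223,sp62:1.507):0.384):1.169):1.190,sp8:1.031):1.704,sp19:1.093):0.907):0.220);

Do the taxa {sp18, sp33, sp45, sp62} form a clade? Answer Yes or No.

The MRCA of the listed taxa subtends ((sp33,sp45),(sp30,(sp18,sp62))).
That clade also contains sp30, which is not in the proposed group, so the group is not monophyletic.

No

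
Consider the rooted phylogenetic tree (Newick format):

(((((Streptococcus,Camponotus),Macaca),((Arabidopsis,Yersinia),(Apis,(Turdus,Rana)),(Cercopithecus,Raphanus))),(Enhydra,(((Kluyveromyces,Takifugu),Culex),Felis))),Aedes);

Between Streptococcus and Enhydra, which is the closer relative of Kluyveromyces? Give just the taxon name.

The MRCA of Kluyveromyces and Enhydra subtends (Enhydra,(((Kluyveromyces,Takifugu),Culex),Felis)) (5 taxa).
The MRCA of Kluyveromyces and Streptococcus subtends ((((Streptococcus,Camponotus),Macaca),((Arabidopsis,Yersinia),(Apis,(Turdus,Rana)),(Cercopithecus,Raphanus))),(Enhydra,(((Kluyveromyces,Takifugu),Culex),Felis))) (15 taxa).
The first is nested inside the second, so Kluyveromyces shares a more recent common ancestor with Enhydra.

Enhydra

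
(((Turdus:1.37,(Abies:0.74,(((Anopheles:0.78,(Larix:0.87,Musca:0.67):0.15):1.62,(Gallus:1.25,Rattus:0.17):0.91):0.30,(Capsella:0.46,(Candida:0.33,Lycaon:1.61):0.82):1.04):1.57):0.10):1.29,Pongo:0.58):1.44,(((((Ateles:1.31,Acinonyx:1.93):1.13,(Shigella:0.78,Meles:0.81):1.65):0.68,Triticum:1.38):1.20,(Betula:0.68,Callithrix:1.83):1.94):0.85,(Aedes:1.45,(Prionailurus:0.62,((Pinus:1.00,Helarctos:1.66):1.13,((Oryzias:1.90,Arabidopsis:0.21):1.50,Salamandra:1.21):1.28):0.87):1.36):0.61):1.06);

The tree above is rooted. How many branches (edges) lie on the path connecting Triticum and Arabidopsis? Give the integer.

9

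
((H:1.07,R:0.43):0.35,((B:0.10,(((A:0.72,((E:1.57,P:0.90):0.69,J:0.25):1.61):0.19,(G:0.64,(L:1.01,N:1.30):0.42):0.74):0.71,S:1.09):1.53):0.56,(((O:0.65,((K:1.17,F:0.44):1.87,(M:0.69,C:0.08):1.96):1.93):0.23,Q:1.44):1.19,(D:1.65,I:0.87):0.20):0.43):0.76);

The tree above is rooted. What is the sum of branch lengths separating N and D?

7.54

The path runs N → … → MRCA → … → D; the MRCA is the node subtending ((B,(((A,((E,P),J)),(G,(L,N))),S)),(((O,((K,F),(M,C))),Q),(D,I))).
Branch lengths along that path: 1.30 + 0.42 + 0.74 + 0.71 + 1.53 + 0.56 + 0.43 + 0.20 + 1.65 = 7.54.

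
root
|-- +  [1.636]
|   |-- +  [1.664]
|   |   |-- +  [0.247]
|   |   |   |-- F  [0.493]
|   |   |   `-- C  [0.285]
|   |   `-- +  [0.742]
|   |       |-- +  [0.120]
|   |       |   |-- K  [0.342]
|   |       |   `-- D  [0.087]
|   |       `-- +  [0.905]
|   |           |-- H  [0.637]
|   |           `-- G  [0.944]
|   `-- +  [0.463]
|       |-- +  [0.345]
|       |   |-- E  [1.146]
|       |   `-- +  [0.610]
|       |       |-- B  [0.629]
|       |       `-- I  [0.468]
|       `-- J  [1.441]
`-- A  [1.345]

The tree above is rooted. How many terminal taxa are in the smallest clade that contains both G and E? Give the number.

The MRCA of G and E is the node subtending (((F,C),((K,D),(H,G))),((E,(B,I)),J)).
That clade contains 10 terminal taxa: B, C, D, E, F, G, H, I, J, K.

10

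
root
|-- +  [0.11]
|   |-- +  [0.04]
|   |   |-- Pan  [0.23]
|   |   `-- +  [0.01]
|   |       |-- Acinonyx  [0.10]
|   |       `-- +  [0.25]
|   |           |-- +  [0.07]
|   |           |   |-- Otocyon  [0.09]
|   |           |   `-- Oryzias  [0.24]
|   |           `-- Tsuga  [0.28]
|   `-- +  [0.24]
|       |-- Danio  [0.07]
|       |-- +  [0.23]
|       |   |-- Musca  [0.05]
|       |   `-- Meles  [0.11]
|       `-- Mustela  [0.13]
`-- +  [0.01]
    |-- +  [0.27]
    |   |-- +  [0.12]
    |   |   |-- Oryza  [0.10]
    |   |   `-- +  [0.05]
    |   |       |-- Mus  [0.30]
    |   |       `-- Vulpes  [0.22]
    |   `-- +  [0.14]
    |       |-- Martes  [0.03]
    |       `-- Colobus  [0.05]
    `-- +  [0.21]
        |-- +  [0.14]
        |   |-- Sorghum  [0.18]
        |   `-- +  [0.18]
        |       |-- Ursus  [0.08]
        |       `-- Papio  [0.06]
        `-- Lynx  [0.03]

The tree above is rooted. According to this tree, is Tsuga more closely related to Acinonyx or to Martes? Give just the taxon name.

Acinonyx

The MRCA of Tsuga and Acinonyx subtends (Acinonyx,((Otocyon,Oryzias),Tsuga)) (4 taxa).
The MRCA of Tsuga and Martes is the root, subtending the entire tree (18 taxa).
The first is nested inside the second, so Tsuga shares a more recent common ancestor with Acinonyx.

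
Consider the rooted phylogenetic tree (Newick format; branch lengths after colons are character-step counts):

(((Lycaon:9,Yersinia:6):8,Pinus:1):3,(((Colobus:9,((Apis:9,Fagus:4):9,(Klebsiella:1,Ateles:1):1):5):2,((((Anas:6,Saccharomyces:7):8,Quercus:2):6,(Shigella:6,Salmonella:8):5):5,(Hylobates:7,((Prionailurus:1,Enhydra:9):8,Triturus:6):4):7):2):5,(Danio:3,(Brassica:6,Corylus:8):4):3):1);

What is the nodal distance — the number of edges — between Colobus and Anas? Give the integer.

The MRCA of Colobus and Anas is the node subtending ((Colobus,((Apis,Fagus),(Klebsiella,Ateles))),((((Anas,Saccharomyces),Quercus),(Shigella,Salmonella)),(Hylobates,((Prionailurus,Enhydra),Triturus)))).
From Colobus up to that node: 2 branches. From Anas up to the same node: 5 branches. Total: 2 + 5 = 7.

7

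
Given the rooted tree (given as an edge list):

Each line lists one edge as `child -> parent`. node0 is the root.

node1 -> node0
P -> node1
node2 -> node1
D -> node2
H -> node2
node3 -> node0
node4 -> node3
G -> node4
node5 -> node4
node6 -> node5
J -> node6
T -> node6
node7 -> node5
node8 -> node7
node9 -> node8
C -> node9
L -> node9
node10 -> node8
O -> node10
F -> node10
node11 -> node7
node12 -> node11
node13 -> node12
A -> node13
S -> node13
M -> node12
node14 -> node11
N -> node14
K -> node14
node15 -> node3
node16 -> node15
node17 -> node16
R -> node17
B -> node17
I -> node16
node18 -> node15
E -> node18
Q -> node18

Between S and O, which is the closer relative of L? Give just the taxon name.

The MRCA of L and O subtends ((C,L),(O,F)) (4 taxa).
The MRCA of L and S subtends (((C,L),(O,F)),(((A,S),M),(N,K))) (9 taxa).
The first is nested inside the second, so L shares a more recent common ancestor with O.

O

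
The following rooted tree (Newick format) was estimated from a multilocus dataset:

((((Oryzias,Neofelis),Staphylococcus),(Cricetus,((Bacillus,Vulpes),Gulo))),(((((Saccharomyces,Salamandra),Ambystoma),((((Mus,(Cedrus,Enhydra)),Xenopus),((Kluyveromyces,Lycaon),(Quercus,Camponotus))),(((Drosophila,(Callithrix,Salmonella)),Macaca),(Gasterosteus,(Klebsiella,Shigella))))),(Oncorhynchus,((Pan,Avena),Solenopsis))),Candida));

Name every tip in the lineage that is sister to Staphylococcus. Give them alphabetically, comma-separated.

Staphylococcus attaches to the tree at the node subtending ((Oryzias,Neofelis),Staphylococcus).
The other lineage descending from that same node — the sister group — is (Oryzias,Neofelis); its 2 tips in alphabetical order are the answer.

Neofelis, Oryzias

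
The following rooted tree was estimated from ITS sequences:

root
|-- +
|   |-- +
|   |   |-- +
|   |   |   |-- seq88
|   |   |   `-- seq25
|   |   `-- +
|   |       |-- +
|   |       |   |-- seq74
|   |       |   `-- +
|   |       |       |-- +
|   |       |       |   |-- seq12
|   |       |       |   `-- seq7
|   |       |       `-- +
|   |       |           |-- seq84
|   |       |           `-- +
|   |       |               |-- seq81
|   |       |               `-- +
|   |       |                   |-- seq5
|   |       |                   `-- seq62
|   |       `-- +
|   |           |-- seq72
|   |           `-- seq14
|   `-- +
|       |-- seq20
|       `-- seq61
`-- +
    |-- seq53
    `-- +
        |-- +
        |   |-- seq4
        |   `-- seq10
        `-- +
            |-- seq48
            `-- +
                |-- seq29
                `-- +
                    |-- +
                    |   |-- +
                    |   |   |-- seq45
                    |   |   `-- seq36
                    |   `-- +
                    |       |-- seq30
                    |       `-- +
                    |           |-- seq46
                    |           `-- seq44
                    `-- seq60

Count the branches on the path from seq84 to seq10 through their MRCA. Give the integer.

The MRCA of seq84 and seq10 is the root of the tree.
From seq84 up to that node: 7 branches. From seq10 up to the same node: 4 branches. Total: 7 + 4 = 11.

11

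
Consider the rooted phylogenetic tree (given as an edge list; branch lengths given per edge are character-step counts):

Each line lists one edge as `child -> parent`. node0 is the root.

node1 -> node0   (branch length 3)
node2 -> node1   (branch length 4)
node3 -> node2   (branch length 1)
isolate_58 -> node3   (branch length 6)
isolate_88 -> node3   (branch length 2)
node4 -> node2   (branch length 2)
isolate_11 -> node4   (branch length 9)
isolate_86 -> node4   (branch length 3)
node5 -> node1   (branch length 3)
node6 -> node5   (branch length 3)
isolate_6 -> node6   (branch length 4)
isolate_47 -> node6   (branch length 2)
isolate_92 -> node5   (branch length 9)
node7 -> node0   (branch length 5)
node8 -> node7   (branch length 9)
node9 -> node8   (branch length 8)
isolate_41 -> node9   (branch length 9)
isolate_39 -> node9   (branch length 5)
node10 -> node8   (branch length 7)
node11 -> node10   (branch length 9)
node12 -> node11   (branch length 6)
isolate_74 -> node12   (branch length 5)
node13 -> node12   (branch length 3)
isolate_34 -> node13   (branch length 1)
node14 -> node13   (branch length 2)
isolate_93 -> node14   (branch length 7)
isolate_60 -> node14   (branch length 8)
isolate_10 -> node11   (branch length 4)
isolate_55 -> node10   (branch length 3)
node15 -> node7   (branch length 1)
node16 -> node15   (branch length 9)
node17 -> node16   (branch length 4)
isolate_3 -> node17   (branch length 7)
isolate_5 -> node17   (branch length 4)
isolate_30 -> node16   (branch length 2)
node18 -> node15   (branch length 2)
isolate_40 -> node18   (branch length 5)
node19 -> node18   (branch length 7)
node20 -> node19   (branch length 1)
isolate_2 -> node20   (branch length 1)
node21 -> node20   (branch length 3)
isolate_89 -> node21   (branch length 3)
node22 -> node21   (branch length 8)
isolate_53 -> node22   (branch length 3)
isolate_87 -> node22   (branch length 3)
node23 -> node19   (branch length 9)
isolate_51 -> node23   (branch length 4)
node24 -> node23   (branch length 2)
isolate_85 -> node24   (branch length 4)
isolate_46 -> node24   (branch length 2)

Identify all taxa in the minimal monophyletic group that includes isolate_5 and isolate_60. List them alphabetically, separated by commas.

Tracing isolate_5: it sits inside (isolate_3,isolate_5).
Tracing isolate_60: it sits inside (isolate_93,isolate_60).
The smallest clade enclosing both is (((isolate_41,isolate_39),(((isolate_74,(isolate_34,(isolate_93,isolate_60))),isolate_10),isolate_55)),(((isolate_3,isolate_5),isolate_30),(isolate_40,((isolate_2,(isolate_89,(isolate_53,isolate_87))),(isolate_51,(isolate_85,isolate_46)))))); the answer is its 19 terminal taxa in alphabetical order.

isolate_10, isolate_2, isolate_3, isolate_30, isolate_34, isolate_39, isolate_40, isolate_41, isolate_46, isolate_5, isolate_51, isolate_53, isolate_55, isolate_60, isolate_74, isolate_85, isolate_87, isolate_89, isolate_93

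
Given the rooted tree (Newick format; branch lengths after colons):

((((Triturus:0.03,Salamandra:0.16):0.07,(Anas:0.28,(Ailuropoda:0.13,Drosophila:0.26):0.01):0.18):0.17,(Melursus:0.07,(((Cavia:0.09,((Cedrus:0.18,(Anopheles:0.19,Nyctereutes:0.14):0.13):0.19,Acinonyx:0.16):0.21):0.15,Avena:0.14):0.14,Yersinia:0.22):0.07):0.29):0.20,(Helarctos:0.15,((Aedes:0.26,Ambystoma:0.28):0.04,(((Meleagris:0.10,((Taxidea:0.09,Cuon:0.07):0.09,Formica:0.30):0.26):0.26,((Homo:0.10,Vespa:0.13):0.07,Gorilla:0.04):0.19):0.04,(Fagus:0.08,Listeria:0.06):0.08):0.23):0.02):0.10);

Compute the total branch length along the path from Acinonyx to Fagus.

1.73

The path runs Acinonyx → … → MRCA → … → Fagus; the MRCA is the root of the tree.
Branch lengths along that path: 0.16 + 0.21 + 0.15 + 0.14 + 0.07 + 0.29 + 0.20 + 0.10 + 0.02 + 0.23 + 0.08 + 0.08 = 1.73.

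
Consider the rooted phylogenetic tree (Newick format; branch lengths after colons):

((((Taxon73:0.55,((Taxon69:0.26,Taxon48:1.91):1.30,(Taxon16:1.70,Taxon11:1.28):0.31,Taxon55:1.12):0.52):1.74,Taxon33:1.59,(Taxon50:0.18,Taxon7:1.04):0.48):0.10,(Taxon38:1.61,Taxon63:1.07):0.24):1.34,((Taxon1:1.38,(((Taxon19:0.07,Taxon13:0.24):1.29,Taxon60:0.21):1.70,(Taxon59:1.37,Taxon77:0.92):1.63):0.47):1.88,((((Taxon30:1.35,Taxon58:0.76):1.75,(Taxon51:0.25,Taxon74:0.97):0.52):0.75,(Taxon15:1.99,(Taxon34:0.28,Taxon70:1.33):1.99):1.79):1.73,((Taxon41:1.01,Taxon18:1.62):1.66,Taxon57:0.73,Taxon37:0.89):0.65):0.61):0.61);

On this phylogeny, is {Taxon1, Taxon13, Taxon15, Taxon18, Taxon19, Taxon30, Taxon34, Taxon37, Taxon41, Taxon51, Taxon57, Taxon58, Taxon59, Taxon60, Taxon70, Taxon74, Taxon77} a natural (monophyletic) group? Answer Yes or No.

The most recent common ancestor of these taxa subtends ((Taxon1,(((Taxon19,Taxon13),Taxon60),(Taxon59,Taxon77))),((((Taxon30,Taxon58),(Taxon51,Taxon74)),(Taxon15,(Taxon34,Taxon70))),((Taxon41,Taxon18),Taxon57,Taxon37))).
That clade has exactly 17 tips — every listed taxon and nothing else — so the group is monophyletic.

Yes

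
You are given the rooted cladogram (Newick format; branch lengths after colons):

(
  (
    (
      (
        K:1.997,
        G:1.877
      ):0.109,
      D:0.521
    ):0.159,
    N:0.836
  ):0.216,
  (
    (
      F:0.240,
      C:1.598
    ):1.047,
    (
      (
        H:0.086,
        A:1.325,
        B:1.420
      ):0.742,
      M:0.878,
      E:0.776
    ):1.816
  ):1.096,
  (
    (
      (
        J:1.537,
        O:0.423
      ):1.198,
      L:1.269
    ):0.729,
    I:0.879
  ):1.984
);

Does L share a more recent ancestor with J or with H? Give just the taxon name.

J

The MRCA of L and J subtends ((J,O),L) (3 taxa).
The MRCA of L and H is the root, subtending the entire tree (15 taxa).
The first is nested inside the second, so L shares a more recent common ancestor with J.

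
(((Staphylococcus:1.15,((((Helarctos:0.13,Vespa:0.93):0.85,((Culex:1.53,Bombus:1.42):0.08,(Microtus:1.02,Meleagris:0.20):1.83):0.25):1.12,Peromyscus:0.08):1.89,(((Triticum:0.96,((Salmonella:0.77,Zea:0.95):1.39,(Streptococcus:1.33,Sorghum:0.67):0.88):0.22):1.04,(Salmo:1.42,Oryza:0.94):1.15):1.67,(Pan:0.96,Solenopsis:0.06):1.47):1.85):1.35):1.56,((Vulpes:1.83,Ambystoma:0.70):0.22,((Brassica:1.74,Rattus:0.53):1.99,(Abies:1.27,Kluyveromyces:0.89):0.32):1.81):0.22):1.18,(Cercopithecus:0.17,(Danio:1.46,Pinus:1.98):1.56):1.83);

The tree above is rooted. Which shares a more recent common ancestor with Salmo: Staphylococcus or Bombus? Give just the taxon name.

The MRCA of Salmo and Bombus subtends ((((Helarctos,Vespa),((Culex,Bombus),(Microtus,Meleagris))),Peromyscus),(((Triticum,((Salmonella,Zea),(Streptococcus,Sorghum))),(Salmo,Oryza)),(Pan,Solenopsis))) (16 taxa).
The MRCA of Salmo and Staphylococcus subtends (Staphylococcus,((((Helarctos,Vespa),((Culex,Bombus),(Microtus,Meleagris))),Peromyscus),(((Triticum,((Salmonella,Zea),(Streptococcus,Sorghum))),(Salmo,Oryza)),(Pan,Solenopsis)))) (17 taxa).
The first is nested inside the second, so Salmo shares a more recent common ancestor with Bombus.

Bombus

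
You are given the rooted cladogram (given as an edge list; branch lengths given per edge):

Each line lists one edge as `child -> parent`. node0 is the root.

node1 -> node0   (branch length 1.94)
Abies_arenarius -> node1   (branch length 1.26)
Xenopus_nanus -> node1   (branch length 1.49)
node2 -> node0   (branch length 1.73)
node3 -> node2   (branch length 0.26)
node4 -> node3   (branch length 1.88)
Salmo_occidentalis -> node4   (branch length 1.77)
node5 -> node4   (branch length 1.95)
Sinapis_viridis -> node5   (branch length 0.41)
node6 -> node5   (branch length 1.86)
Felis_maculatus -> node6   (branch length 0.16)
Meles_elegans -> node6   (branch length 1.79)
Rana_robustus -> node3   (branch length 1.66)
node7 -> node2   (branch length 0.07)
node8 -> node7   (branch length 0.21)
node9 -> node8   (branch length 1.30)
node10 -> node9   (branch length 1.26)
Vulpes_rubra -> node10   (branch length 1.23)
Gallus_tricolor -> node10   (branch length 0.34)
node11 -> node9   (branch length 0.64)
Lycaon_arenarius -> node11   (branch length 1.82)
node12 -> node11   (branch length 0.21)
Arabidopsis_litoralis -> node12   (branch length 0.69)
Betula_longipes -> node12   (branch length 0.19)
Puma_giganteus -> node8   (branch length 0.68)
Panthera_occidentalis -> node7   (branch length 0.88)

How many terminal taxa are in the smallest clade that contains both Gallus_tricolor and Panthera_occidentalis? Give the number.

The MRCA of Gallus_tricolor and Panthera_occidentalis is the node subtending ((((Vulpes_rubra,Gallus_tricolor),(Lycaon_arenarius,(Arabidopsis_litoralis,Betula_longipes))),Puma_giganteus),Panthera_occidentalis).
That clade contains 7 terminal taxa: Arabidopsis_litoralis, Betula_longipes, Gallus_tricolor, Lycaon_arenarius, Panthera_occidentalis, Puma_giganteus, Vulpes_rubra.

7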